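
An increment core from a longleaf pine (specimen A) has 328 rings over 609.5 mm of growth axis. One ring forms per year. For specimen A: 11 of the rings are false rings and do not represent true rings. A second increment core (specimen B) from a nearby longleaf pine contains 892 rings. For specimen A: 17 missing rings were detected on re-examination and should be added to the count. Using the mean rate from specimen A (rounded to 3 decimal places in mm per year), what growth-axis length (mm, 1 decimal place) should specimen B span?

1627.9 mm

Specimen A: correcting the raw count gives 328 − 11 + 17 = 334 true rings.
A: 609.5 mm over 334 years gives 609.5 / 334 ≈ 1.825 mm/year.
B's length ≈ 1.825 × 892 = 1627.9 mm.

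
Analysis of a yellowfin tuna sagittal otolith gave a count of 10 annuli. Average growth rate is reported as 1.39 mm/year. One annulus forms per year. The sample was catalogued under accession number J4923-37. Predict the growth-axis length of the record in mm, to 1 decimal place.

13.9 mm

The record spans 10 years at 1.39 mm per year.
Predicted length = 1.39 mm/year × 10 years = 13.9 mm.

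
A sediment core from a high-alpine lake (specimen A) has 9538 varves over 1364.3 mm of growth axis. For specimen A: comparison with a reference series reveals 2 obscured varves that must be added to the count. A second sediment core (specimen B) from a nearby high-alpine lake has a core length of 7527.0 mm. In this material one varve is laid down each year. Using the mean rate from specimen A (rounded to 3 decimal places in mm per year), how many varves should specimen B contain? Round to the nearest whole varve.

52636 varves

Specimen A: correcting the raw count gives 9538 + 2 = 9540 true varves.
A: Mean rate = 1364.3 mm / 9540 years ≈ 0.143 mm/year.
For B, 7527.0 / 0.143 = 52636.36 years ≈ 52636 varves.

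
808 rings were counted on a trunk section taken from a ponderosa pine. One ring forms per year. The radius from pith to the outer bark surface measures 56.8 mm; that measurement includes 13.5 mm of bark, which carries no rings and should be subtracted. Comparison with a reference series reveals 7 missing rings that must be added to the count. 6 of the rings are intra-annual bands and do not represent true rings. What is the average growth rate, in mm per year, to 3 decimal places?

Correcting the raw count gives 808 − 6 + 7 = 809 true rings.
The growth record spans 56.8 − 13.5 = 43.3 mm.
Extension rate ≈ 43.3 / 809 = 0.054 mm per year.

0.054 mm per year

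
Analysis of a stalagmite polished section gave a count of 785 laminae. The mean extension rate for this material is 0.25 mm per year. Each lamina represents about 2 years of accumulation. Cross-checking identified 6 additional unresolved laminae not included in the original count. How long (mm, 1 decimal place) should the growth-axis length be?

True lamina count = 785 + 6 = 791.
791 laminae at 2 years each span 791 × 2 = 1582 years.
Predicted length = 0.25 mm/year × 1582 years = 395.5 mm.

395.5 mm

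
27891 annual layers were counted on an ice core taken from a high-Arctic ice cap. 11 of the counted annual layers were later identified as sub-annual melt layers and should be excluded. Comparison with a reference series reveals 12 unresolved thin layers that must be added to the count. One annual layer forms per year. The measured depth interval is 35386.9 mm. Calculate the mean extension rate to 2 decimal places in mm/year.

1.27 mm/year

True annual layer count = 27891 − 11 + 12 = 27892.
Extension rate ≈ 35386.9 / 27892 = 1.27 mm/year.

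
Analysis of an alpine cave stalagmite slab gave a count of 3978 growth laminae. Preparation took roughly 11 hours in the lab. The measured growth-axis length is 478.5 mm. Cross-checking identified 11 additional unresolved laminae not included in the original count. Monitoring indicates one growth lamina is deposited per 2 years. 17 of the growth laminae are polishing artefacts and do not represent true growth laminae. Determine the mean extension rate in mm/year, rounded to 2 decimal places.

Adjusted count: 3978 − 17 + 11 = 3972 growth laminae.
3972 growth laminae at 2 years each span 3972 × 2 = 7944 years.
Extension rate ≈ 478.5 / 7944 = 0.06 mm/year.

0.06 mm/year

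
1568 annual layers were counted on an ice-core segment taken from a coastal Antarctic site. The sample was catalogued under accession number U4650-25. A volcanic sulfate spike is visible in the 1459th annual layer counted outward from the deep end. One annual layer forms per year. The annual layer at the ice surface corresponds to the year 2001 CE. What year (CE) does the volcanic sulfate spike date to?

The volcanic sulfate spike sits at annual layer 1459 from the deep end, so 1568 − 1459 = 109 annual layers formed after it.
The annual layer at the ice surface is 2001 CE, so the volcanic sulfate spike dates to 2001 − 109 = 1892 CE.

1892 CE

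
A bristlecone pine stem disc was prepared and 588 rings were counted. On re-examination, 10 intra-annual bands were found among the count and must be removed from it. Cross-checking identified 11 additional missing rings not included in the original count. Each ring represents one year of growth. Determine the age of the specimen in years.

True ring count = 588 − 10 + 11 = 589.
With a one-to-one ring periodicity this is 589 years.

589 yr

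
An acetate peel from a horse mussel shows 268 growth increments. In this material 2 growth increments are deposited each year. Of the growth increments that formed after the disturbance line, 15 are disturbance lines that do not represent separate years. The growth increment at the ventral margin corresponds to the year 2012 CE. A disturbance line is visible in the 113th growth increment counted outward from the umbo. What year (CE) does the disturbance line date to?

Between growth increment 113 and the ventral margin there are 268 − 113 = 155 growth increments.
Removing the 15 false growth increments leaves 155 − 15 = 140 true growth increments beyond the disturbance line.
With 2 growth increments per year, 140 / 2 = 70 years.
Counting back 70 years from 2012 CE places the disturbance line in 2012 − 70 = 1942 CE.

1942 CE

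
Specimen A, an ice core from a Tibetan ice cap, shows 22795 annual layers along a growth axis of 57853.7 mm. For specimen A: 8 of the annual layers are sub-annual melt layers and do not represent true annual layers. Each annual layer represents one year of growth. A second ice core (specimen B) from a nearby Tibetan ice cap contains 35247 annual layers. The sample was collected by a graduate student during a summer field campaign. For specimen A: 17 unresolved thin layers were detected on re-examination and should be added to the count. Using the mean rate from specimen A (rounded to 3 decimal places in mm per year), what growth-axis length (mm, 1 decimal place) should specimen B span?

Specimen A: adjusted count: 22795 − 8 + 17 = 22804 annual layers.
A: Mean rate = 57853.7 mm / 22804 years ≈ 2.537 mm/yr.
For B, 2.537 mm/year × 35247 years = 89421.6 mm.

89421.6 mm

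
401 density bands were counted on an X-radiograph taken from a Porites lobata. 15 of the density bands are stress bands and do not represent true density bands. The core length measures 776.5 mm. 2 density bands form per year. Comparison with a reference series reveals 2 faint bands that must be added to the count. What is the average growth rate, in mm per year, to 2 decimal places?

True density band count = 401 − 15 + 2 = 388.
Dividing by 2 density bands per year: 388 / 2 = 194 years.
Extension rate ≈ 776.5 / 194 = 4.00 mm per year.

4.00 mm per year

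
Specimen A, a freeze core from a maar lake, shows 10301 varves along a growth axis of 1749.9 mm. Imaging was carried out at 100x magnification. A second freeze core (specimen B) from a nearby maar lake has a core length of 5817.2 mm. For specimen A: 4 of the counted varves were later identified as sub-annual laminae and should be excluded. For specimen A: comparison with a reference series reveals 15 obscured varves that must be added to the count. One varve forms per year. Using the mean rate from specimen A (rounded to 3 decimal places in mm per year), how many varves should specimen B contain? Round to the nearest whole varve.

Specimen A: true varve count = 10301 − 4 + 15 = 10312.
A: Extension rate ≈ 1749.9 / 10312 = 0.170 mm/yr.
B spans 5817.2 / 0.170 = 34218.82 years ≈ 34219 varves.

34219 varves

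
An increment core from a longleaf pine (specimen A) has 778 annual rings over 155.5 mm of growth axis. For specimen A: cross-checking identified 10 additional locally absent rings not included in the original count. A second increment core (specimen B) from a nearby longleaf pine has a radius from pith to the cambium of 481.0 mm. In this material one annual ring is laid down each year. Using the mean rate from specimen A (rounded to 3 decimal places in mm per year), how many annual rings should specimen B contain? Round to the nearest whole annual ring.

Specimen A: after corrections the count is 778 + 10 = 788 annual rings.
A: 155.5 mm over 788 years gives 155.5 / 788 ≈ 0.197 mm/yr.
B spans 481.0 / 0.197 = 2441.62 years ≈ 2442 annual rings.

2442 annual rings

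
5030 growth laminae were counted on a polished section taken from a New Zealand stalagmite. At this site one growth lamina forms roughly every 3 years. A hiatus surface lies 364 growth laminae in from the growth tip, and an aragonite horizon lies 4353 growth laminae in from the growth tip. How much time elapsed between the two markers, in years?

Separation: 4353 − 364 = 3989 growth laminae.
Multiplying by 3 years per growth lamina: 3989 × 3 = 11967 years.

11967 years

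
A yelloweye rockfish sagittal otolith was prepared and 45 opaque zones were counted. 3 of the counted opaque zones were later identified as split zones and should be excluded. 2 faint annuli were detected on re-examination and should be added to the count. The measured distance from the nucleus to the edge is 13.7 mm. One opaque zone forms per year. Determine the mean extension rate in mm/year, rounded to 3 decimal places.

Adjusted count: 45 − 3 + 2 = 44 opaque zones.
Mean rate = 13.7 mm / 44 years ≈ 0.311 mm/year.

0.311 mm/year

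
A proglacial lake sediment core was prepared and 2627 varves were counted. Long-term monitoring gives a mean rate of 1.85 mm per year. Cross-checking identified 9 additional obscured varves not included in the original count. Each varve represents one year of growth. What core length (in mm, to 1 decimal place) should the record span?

True varve count = 2627 + 9 = 2636.
Predicted length = 1.85 mm/year × 2636 years = 4876.6 mm.

4876.6 mm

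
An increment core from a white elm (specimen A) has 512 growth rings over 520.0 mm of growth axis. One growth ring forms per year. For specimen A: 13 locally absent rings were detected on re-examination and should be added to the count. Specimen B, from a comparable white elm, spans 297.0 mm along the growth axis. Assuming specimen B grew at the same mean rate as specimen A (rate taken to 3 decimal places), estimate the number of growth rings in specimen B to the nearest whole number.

Specimen A: true growth ring count = 512 + 13 = 525.
A: 520.0 mm over 525 years gives 520.0 / 525 ≈ 0.990 mm/year.
B spans 297.0 / 0.990 = 300.00 years ≈ 300 growth rings.

300 growth rings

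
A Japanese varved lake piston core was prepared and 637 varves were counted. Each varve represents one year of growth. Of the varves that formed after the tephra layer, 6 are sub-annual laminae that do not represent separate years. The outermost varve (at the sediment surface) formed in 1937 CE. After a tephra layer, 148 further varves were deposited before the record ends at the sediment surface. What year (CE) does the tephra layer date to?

1795 CE

148 varves post-date the tephra layer.
148 − 6 false = 142 true varves after the tephra layer.
Counting back 142 years from 1937 CE places the tephra layer in 1937 − 142 = 1795 CE.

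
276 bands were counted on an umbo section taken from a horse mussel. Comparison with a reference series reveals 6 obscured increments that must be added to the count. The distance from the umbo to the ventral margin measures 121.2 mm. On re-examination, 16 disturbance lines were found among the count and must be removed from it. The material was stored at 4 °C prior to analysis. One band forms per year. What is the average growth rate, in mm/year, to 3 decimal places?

Adjusted count: 276 − 16 + 6 = 266 bands.
121.2 mm over 266 years gives 121.2 / 266 ≈ 0.456 mm/year.

0.456 mm/year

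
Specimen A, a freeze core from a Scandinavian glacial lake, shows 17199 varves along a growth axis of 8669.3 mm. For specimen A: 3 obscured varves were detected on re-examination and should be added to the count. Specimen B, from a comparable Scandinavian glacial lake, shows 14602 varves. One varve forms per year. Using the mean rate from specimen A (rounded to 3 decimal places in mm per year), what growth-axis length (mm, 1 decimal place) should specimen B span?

7359.4 mm

Specimen A: true varve count = 17199 + 3 = 17202.
A: 8669.3 mm over 17202 years gives 8669.3 / 17202 ≈ 0.504 mm/year.
For B, 0.504 mm/year × 14602 years = 7359.4 mm.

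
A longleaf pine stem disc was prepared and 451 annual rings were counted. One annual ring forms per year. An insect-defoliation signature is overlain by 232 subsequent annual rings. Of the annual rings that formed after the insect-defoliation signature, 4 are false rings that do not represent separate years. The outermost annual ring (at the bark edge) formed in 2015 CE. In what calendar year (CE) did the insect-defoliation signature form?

232 annual rings formed after the insect-defoliation signature.
232 − 4 false = 228 true annual rings after the insect-defoliation signature.
Counting back 228 years from 2015 CE places the insect-defoliation signature in 2015 − 228 = 1787 CE.

1787 CE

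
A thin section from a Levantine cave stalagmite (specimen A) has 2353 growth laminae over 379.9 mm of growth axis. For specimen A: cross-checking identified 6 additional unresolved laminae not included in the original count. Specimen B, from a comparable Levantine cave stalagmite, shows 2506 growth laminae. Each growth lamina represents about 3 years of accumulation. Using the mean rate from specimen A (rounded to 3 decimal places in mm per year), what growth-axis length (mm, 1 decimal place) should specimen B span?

Specimen A: correcting the raw count gives 2353 + 6 = 2359 true growth laminae.
Specimen A: at 3 years per growth lamina, 2359 × 3 = 7077 years.
A: 379.9 mm over 7077 years gives 379.9 / 7077 ≈ 0.054 mm/yr.
Specimen B: at 3 years per growth lamina, 2506 × 3 = 7518 years. For B, 0.054 mm/year × 7518 years = 406.0 mm.

406.0 mm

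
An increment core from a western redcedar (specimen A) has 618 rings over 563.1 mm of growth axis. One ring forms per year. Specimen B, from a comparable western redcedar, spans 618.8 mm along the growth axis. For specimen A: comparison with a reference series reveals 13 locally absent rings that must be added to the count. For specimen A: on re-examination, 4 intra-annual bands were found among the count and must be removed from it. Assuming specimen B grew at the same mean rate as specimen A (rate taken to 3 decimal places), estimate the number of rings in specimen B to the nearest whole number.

Specimen A: after corrections the count is 618 − 4 + 13 = 627 rings.
A: Mean rate = 563.1 mm / 627 years ≈ 0.898 mm/yr.
Specimen B: 618.8 mm / 0.898 mm per year = 689.09 years ≈ 689 rings.

689 rings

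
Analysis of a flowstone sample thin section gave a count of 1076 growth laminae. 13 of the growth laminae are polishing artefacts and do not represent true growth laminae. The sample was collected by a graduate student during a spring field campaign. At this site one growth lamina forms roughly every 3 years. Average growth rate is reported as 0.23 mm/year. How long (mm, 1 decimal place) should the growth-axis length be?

True growth lamina count = 1076 − 13 = 1063.
At 3 years per growth lamina, 1063 × 3 = 3189 years.
3189 years at 0.23 mm/year gives 0.23 × 3189 = 733.5 mm.

733.5 mm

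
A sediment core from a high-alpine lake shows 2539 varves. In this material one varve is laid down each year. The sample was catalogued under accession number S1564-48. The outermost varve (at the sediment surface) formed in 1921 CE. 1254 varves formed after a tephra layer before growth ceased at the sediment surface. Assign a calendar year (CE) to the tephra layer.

667 CE

1254 varves formed after the tephra layer.
The varve at the sediment surface is 1921 CE, so the tephra layer dates to 1921 − 1254 = 667 CE.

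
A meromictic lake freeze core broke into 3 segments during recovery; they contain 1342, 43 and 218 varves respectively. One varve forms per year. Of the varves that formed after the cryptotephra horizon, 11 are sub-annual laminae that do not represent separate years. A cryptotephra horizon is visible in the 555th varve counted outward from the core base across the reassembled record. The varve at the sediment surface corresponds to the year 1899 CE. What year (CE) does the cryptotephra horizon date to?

Total varves = 1342 + 43 + 218 = 1603.
1603 − 555 = 1048 varves lie beyond the cryptotephra horizon toward the sediment surface.
Removing the 11 false varves leaves 1048 − 11 = 1037 true varves beyond the cryptotephra horizon.
1899 − 1037 = 862 CE.

862 CE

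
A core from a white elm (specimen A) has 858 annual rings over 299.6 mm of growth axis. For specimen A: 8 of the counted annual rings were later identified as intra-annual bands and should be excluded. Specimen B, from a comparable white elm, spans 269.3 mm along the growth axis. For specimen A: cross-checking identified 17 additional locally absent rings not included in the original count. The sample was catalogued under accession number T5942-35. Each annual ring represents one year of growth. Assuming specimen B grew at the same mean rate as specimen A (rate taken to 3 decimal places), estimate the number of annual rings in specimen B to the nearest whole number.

778 annual rings

Specimen A: true annual ring count = 858 − 8 + 17 = 867.
A: Extension rate ≈ 299.6 / 867 = 0.346 mm/yr.
For B, 269.3 / 0.346 = 778.32 years ≈ 778 annual rings.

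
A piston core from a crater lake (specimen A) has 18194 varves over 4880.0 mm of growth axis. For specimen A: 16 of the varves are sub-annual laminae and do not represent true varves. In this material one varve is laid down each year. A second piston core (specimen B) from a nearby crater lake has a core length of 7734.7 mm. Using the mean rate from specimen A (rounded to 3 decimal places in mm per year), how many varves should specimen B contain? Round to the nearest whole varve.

Specimen A: true varve count = 18194 − 16 = 18178.
A: Mean rate = 4880.0 mm / 18178 years ≈ 0.268 mm/yr.
Specimen B: 7734.7 mm / 0.268 mm per year = 28860.82 years ≈ 28861 varves.

28861 varves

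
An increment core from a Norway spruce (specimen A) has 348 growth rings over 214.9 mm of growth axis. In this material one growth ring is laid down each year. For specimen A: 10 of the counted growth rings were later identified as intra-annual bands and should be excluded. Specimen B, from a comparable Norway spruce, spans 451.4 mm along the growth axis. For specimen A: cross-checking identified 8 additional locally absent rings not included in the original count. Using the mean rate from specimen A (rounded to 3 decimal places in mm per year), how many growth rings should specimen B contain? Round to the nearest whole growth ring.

Specimen A: adjusted count: 348 − 10 + 8 = 346 growth rings.
A: Extension rate ≈ 214.9 / 346 = 0.621 mm/year.
For B, 451.4 / 0.621 = 726.89 years ≈ 727 growth rings.

727 growth rings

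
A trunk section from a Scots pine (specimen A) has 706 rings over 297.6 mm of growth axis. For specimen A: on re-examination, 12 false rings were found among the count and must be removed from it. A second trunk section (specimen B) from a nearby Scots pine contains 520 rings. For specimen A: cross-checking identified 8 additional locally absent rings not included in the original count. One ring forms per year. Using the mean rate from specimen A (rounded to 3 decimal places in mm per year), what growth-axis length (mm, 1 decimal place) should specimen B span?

220.5 mm

Specimen A: correcting the raw count gives 706 − 12 + 8 = 702 true rings.
A: 297.6 mm over 702 years gives 297.6 / 702 ≈ 0.424 mm per year.
B's length ≈ 0.424 × 520 = 220.5 mm.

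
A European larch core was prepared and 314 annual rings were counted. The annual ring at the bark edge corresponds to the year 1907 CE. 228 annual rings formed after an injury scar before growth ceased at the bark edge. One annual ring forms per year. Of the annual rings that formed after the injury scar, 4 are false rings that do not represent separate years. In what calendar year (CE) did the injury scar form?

1683 CE

228 annual rings formed after the injury scar.
228 − 4 false = 224 true annual rings after the injury scar.
Counting back 224 years from 1907 CE places the injury scar in 1907 − 224 = 1683 CE.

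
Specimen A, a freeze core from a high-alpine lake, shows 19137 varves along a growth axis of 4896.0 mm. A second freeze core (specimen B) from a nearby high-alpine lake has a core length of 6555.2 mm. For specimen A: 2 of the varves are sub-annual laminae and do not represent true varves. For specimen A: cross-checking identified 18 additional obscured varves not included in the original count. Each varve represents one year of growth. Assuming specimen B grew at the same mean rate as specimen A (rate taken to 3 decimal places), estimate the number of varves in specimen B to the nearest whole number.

25606 varves

Specimen A: adjusted count: 19137 − 2 + 18 = 19153 varves.
A: Extension rate ≈ 4896.0 / 19153 = 0.256 mm/yr.
For B, 6555.2 / 0.256 = 25606.25 years ≈ 25606 varves.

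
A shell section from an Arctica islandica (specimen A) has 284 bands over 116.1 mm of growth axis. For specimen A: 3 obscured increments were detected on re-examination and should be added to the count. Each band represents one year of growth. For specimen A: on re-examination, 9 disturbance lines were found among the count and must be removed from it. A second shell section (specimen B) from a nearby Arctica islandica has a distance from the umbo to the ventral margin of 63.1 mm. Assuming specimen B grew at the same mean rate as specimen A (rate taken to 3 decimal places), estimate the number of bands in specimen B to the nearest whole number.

Specimen A: correcting the raw count gives 284 − 9 + 3 = 278 true bands.
A: 116.1 mm over 278 years gives 116.1 / 278 ≈ 0.418 mm per year.
B spans 63.1 / 0.418 = 150.96 years ≈ 151 bands.

151 bands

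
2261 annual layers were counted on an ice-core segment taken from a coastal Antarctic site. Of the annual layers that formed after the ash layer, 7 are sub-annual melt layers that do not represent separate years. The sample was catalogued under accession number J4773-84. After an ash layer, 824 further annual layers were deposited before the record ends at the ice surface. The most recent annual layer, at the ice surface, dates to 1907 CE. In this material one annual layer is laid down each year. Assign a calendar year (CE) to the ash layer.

1090 CE

824 annual layers post-date the ash layer.
Removing the 7 false annual layers leaves 824 − 7 = 817 true annual layers beyond the ash layer.
Counting back 817 years from 1907 CE places the ash layer in 1907 − 817 = 1090 CE.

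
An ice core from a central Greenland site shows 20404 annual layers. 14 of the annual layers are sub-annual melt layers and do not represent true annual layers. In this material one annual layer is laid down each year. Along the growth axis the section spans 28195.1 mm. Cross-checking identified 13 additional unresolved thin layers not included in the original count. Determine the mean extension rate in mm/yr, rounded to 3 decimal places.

1.382 mm/yr

True annual layer count = 20404 − 14 + 13 = 20403.
Mean rate = 28195.1 mm / 20403 years ≈ 1.382 mm/yr.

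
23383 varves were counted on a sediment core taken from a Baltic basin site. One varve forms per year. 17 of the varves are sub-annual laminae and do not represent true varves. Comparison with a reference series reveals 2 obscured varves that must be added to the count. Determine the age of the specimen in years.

Adjusted count: 23383 − 17 + 2 = 23368 varves.
One varve per year makes the duration 23368 years.

23368 years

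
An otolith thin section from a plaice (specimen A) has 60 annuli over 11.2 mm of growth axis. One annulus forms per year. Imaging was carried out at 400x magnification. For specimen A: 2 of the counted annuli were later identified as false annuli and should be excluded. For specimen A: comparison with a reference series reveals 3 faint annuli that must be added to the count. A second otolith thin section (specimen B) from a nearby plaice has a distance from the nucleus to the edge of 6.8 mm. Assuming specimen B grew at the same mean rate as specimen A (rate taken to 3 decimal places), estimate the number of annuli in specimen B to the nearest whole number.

Specimen A: adjusted count: 60 − 2 + 3 = 61 annuli.
A: Mean rate = 11.2 mm / 61 years ≈ 0.184 mm per year.
For B, 6.8 / 0.184 = 36.96 years ≈ 37 annuli.

37 annuli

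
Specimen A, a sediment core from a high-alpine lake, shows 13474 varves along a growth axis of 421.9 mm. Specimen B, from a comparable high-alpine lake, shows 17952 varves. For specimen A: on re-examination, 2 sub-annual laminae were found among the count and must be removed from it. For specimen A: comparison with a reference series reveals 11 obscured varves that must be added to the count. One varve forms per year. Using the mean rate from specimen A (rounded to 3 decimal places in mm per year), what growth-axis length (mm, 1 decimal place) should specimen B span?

556.5 mm

Specimen A: correcting the raw count gives 13474 − 2 + 11 = 13483 true varves.
A: 421.9 mm over 13483 years gives 421.9 / 13483 ≈ 0.031 mm/yr.
Length of B = 0.031 × 17952 = 556.5 mm.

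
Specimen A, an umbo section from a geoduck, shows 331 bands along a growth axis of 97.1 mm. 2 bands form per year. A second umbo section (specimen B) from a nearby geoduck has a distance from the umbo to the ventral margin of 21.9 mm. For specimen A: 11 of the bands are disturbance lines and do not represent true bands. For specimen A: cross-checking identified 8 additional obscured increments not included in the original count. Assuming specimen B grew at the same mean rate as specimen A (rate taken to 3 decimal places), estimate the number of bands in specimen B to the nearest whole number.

74 bands

Specimen A: after corrections the count is 331 − 11 + 8 = 328 bands.
Specimen A: with 2 bands per year, 328 / 2 = 164 years.
A: 97.1 mm over 164 years gives 97.1 / 164 ≈ 0.592 mm/yr.
For B, 21.9 / 0.592 = 36.99 years; at 2 bands per year that is 36.99 × 2 ≈ 74 bands.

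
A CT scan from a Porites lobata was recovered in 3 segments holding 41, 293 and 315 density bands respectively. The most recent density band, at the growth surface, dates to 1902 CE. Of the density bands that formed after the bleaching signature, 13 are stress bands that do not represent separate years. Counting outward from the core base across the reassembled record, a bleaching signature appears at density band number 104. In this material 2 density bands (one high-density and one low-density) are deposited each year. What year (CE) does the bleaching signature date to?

1636 CE

Total density bands = 41 + 293 + 315 = 649.
The bleaching signature sits at density band 104 from the core base, so 649 − 104 = 545 density bands formed after it.
545 − 13 false = 532 true density bands after the bleaching signature.
Dividing by 2 density bands per year: 532 / 2 = 266 years.
Counting back 266 years from 1902 CE places the bleaching signature in 1902 − 266 = 1636 CE.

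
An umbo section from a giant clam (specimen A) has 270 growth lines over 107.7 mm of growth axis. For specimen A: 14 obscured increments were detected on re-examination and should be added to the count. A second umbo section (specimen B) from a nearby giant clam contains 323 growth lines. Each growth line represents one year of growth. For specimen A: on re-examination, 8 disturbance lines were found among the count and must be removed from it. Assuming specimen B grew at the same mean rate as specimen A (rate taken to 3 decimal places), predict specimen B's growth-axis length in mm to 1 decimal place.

126.0 mm

Specimen A: correcting the raw count gives 270 − 8 + 14 = 276 true growth lines.
A: 107.7 mm over 276 years gives 107.7 / 276 ≈ 0.390 mm/year.
Length of B = 0.390 × 323 = 126.0 mm.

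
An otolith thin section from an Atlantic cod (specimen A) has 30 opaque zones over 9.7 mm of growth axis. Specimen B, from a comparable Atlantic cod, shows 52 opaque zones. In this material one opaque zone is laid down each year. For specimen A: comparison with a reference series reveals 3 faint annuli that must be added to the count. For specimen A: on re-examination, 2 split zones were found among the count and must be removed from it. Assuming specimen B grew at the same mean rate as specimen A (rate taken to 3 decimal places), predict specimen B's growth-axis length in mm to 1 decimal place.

Specimen A: true opaque zone count = 30 − 2 + 3 = 31.
A: 9.7 mm over 31 years gives 9.7 / 31 ≈ 0.313 mm per year.
For B, 0.313 mm/year × 52 years = 16.3 mm.

16.3 mm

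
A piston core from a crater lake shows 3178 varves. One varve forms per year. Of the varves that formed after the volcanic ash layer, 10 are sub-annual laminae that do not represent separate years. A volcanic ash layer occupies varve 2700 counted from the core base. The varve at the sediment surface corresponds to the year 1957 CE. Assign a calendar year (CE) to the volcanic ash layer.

3178 − 2700 = 478 varves lie beyond the volcanic ash layer toward the sediment surface.
Excluding 10 false varves: 478 − 10 = 468.
Counting back 468 years from 1957 CE places the volcanic ash layer in 1957 − 468 = 1489 CE.

1489 CE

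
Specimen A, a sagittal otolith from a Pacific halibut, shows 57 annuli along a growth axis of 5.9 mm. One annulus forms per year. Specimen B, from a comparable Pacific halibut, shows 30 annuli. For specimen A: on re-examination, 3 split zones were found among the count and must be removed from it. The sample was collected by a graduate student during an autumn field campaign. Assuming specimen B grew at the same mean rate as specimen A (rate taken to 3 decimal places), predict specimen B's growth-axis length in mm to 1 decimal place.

3.3 mm

Specimen A: after corrections the count is 57 − 3 = 54 annuli.
A: Extension rate ≈ 5.9 / 54 = 0.109 mm/yr.
Length of B = 0.109 × 30 = 3.3 mm.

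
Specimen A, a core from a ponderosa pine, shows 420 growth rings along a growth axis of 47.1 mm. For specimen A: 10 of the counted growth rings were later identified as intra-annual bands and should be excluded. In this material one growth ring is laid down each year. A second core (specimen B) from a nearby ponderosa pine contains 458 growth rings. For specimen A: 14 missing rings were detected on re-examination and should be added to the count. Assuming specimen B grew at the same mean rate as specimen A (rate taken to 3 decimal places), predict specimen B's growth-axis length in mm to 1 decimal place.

50.8 mm

Specimen A: after corrections the count is 420 − 10 + 14 = 424 growth rings.
A: 47.1 mm over 424 years gives 47.1 / 424 ≈ 0.111 mm/yr.
For B, 0.111 mm/year × 458 years = 50.8 mm.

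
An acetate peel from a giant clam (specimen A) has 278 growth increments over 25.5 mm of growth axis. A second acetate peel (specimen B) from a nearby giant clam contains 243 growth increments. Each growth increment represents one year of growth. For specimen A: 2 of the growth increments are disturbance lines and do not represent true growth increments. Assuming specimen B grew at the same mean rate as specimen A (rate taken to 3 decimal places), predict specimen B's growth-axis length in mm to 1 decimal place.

22.4 mm

Specimen A: after corrections the count is 278 − 2 = 276 growth increments.
A: Mean rate = 25.5 mm / 276 years ≈ 0.092 mm/year.
For B, 0.092 mm/year × 243 years = 22.4 mm.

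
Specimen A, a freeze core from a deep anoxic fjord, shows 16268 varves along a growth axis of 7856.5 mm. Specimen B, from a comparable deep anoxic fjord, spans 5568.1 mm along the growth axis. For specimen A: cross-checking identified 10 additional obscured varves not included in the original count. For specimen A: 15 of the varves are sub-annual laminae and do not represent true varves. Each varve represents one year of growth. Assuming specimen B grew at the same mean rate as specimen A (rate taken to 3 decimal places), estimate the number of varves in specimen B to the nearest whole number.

Specimen A: correcting the raw count gives 16268 − 15 + 10 = 16263 true varves.
A: Extension rate ≈ 7856.5 / 16263 = 0.483 mm/year.
For B, 5568.1 / 0.483 = 11528.16 years ≈ 11528 varves.

11528 varves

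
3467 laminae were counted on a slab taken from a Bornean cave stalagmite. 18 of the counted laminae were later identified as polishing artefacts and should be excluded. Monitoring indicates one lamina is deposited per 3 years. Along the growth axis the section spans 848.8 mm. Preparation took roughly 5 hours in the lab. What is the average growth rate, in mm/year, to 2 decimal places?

Adjusted count: 3467 − 18 = 3449 laminae.
Multiplying by 3 years per lamina: 3449 × 3 = 10347 years.
848.8 mm over 10347 years gives 848.8 / 10347 ≈ 0.08 mm/year.

0.08 mm/year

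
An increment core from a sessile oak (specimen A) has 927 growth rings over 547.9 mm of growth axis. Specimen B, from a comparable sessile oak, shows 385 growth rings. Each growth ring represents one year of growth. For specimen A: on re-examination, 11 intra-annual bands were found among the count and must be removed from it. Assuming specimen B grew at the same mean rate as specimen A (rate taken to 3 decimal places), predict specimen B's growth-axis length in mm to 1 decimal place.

Specimen A: true growth ring count = 927 − 11 = 916.
A: Mean rate = 547.9 mm / 916 years ≈ 0.598 mm/yr.
Length of B = 0.598 × 385 = 230.2 mm.

230.2 mm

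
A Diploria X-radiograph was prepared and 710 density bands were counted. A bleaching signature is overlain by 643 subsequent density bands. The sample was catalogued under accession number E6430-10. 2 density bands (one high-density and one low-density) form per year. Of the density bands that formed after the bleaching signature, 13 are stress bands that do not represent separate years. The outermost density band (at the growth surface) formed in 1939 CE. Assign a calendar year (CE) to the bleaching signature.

643 density bands formed after the bleaching signature.
643 − 13 false = 630 true density bands after the bleaching signature.
630 density bands at 2 per year is 630 / 2 = 315 years.
Counting back 315 years from 1939 CE places the bleaching signature in 1939 − 315 = 1624 CE.

1624 CE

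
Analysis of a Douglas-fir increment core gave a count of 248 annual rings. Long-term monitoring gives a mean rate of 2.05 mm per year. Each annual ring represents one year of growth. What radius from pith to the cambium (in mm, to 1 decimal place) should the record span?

508.4 mm

248 years of growth are recorded.
Length ≈ 2.05 × 248 = 508.4 mm.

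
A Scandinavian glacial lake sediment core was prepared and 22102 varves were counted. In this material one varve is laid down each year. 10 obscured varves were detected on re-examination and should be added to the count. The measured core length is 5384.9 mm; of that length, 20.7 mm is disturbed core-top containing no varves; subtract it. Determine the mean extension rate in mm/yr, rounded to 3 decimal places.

Correcting the raw count gives 22102 + 10 = 22112 true varves.
Net length = 5384.9 − 20.7 = 5364.2 mm.
Extension rate ≈ 5364.2 / 22112 = 0.243 mm/yr.

0.243 mm/yr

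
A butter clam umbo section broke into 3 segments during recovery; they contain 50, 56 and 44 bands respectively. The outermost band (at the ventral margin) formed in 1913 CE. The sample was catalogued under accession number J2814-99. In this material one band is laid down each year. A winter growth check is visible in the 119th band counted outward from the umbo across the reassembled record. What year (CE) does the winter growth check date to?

Total bands = 50 + 56 + 44 = 150.
Between band 119 and the ventral margin there are 150 − 119 = 31 bands.
1913 − 31 = 1882 CE.

1882 CE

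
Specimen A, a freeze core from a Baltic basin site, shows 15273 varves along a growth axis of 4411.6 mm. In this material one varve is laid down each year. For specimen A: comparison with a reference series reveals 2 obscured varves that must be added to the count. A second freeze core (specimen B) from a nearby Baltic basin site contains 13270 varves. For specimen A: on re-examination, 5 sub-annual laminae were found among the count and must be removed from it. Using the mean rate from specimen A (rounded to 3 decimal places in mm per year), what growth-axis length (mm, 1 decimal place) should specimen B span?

Specimen A: after corrections the count is 15273 − 5 + 2 = 15270 varves.
A: Extension rate ≈ 4411.6 / 15270 = 0.289 mm per year.
For B, 0.289 mm/year × 13270 years = 3835.0 mm.

3835.0 mm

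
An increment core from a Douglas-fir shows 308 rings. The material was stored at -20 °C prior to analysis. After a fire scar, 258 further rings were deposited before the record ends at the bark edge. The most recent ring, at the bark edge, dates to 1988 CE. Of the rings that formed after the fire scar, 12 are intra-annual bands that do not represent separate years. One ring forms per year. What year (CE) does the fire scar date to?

258 rings post-date the fire scar.
Excluding 12 false rings: 258 − 12 = 246.
1988 − 246 = 1742 CE.

1742 CE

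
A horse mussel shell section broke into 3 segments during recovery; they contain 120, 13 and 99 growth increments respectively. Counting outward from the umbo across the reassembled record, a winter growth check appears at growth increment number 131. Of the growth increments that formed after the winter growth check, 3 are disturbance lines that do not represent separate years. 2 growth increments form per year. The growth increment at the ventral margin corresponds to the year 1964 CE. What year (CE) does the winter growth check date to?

Total growth increments = 120 + 13 + 99 = 232.
232 − 131 = 101 growth increments lie beyond the winter growth check toward the ventral margin.
101 − 3 false = 98 true growth increments after the winter growth check.
Dividing by 2 growth increments per year: 98 / 2 = 49 years.
The growth increment at the ventral margin is 1964 CE, so the winter growth check dates to 1964 − 49 = 1915 CE.

1915 CE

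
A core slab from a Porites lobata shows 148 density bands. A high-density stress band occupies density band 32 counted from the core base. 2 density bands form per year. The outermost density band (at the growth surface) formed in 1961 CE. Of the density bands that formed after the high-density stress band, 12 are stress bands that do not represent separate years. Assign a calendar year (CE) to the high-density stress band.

148 − 32 = 116 density bands lie beyond the high-density stress band toward the growth surface.
Removing the 12 false density bands leaves 116 − 12 = 104 true density bands beyond the high-density stress band.
104 density bands at 2 per year is 104 / 2 = 52 years.
Counting back 52 years from 1961 CE places the high-density stress band in 1961 − 52 = 1909 CE.

1909 CE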